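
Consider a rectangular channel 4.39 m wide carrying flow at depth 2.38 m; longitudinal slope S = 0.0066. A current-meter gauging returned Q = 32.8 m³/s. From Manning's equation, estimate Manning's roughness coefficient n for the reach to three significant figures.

0.0283

A = b·y = 4.39 × 2.38 = 10.45 m²
P = b + 2y = 4.39 + 2×2.38 = 9.150 m
R = A/P = 10.45/9.150 = 1.142 m
n = (1/Q)·A·R^(2/3)·S^(1/2) = (1/32.8) × 10.45 × 1.092 × 0.08124 = 0.02827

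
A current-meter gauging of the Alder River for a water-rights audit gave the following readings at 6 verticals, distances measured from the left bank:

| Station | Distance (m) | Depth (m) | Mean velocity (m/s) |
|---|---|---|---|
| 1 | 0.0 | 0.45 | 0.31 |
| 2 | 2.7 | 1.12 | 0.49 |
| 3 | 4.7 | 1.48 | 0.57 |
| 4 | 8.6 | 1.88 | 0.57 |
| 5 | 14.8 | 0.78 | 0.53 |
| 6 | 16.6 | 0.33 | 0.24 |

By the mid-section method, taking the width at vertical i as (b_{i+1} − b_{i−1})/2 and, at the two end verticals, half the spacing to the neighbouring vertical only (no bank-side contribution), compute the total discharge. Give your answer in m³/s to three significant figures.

11.1 m³/s

w_1 = (2.7 − 0.0)/2 = 1.35 m; q_1 = 0.31 × 0.45 × 1.35 = 0.1883 m³/s
w_2 = (4.7 − 0.0)/2 = 2.35 m; q_2 = 0.49 × 1.12 × 2.35 = 1.290 m³/s
w_3 = (8.6 − 2.7)/2 = 2.95 m; q_3 = 0.57 × 1.48 × 2.95 = 2.489 m³/s
w_4 = (14.8 − 4.7)/2 = 5.05 m; q_4 = 0.57 × 1.88 × 5.05 = 5.412 m³/s
w_5 = (16.6 − 8.6)/2 = 4 m; q_5 = 0.53 × 0.78 × 4 = 1.654 m³/s
w_6 = (16.6 − 14.8)/2 = 0.9 m; q_6 = 0.24 × 0.33 × 0.9 = 0.07128 m³/s
Q = Σ qᵢ = 11.10 m³/s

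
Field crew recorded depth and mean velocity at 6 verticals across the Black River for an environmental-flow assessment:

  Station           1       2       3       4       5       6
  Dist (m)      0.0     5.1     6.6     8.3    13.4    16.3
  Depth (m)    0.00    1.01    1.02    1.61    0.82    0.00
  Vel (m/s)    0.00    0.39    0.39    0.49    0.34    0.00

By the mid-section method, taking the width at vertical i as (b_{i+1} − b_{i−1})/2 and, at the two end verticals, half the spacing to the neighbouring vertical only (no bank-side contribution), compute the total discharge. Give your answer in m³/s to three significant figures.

w_2 = (6.6 − 0.0)/2 = 3.3 m; q_2 = 0.39 × 1.01 × 3.3 = 1.300 m³/s
w_3 = (8.3 − 5.1)/2 = 1.6 m; q_3 = 0.39 × 1.02 × 1.6 = 0.6365 m³/s
w_4 = (13.4 − 6.6)/2 = 3.4 m; q_4 = 0.49 × 1.61 × 3.4 = 2.682 m³/s
w_5 = (16.3 − 8.3)/2 = 4 m; q_5 = 0.34 × 0.82 × 4 = 1.115 m³/s
Stations 1, 6 contribute zero (depth or velocity is 0).
Q = Σ qᵢ = 5.734 m³/s

5.73 m³/s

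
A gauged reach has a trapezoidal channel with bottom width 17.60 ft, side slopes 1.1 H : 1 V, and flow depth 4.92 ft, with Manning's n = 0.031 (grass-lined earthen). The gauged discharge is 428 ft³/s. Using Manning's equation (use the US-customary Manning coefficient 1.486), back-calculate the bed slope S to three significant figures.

A = (b + z·y)·y = (17.60 + 1.1×4.92)×4.92 = 113.2 ft²
P = b + 2y√(1+z²) = 17.60 + 2×4.92×√(1+1.1²) = 32.23 ft
R = A/P = 113.2/32.23 = 3.513 ft
S = (Q·n / (1.486·A·R^(2/3)))² = (428×0.031 / (1.486×113.2×2.311))² = 0.001165

0.00116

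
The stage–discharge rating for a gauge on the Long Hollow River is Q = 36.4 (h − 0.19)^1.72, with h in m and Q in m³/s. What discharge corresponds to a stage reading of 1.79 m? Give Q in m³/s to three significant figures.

Q = 36.4 × (1.79 − 0.19)^1.72 = 36.4 × 1.6^1.72 = 81.69 m³/s

81.7 m³/s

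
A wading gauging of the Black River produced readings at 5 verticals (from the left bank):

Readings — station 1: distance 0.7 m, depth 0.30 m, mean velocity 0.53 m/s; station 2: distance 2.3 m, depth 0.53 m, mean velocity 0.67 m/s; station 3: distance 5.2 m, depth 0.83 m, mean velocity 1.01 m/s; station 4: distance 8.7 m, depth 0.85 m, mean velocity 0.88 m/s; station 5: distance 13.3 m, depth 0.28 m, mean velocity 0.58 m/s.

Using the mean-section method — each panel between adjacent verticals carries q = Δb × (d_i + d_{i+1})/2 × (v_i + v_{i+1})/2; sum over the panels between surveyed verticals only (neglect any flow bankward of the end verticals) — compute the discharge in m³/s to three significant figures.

Panel 1-2: Δb = 1.6 m, d̄ = (0.30+0.53)/2 = 0.415, v̄ = (0.53+0.67)/2 = 0.6 → q = 1.6×0.415×0.6 = 0.3984 m³/s
Panel 2-3: Δb = 2.9 m, d̄ = (0.53+0.83)/2 = 0.68, v̄ = (0.67+1.01)/2 = 0.84 → q = 2.9×0.68×0.84 = 1.656 m³/s
Panel 3-4: Δb = 3.5 m, d̄ = (0.83+0.85)/2 = 0.84, v̄ = (1.01+0.88)/2 = 0.945 → q = 3.5×0.84×0.945 = 2.778 m³/s
Panel 4-5: Δb = 4.6 m, d̄ = (0.85+0.28)/2 = 0.565, v̄ = (0.88+0.58)/2 = 0.73 → q = 4.6×0.565×0.73 = 1.897 m³/s
Q = Σ q = 6.730 m³/s

6.73 m³/s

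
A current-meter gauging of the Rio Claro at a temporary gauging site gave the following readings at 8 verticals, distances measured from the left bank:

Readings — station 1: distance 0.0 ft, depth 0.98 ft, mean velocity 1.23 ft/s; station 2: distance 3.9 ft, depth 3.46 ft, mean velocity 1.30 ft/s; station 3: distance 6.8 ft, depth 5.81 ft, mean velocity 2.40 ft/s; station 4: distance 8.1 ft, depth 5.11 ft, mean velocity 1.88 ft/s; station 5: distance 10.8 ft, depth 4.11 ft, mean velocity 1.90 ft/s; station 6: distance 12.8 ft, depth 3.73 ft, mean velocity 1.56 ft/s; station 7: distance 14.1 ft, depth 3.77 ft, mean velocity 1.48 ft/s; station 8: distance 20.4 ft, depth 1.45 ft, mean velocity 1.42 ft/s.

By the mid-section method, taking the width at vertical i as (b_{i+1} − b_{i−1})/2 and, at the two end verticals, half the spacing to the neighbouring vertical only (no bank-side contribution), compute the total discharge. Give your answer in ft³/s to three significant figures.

122 ft³/s

w_1 = (3.9 − 0.0)/2 = 1.95 ft; q_1 = 1.23 × 0.98 × 1.95 = 2.351 ft³/s
w_2 = (6.8 − 0.0)/2 = 3.4 ft; q_2 = 1.30 × 3.46 × 3.4 = 15.29 ft³/s
w_3 = (8.1 − 3.9)/2 = 2.1 ft; q_3 = 2.40 × 5.81 × 2.1 = 29.28 ft³/s
w_4 = (10.8 − 6.8)/2 = 2 ft; q_4 = 1.88 × 5.11 × 2 = 19.21 ft³/s
w_5 = (12.8 − 8.1)/2 = 2.35 ft; q_5 = 1.90 × 4.11 × 2.35 = 18.35 ft³/s
w_6 = (14.1 − 10.8)/2 = 1.65 ft; q_6 = 1.56 × 3.73 × 1.65 = 9.601 ft³/s
w_7 = (20.4 − 12.8)/2 = 3.8 ft; q_7 = 1.48 × 3.77 × 3.8 = 21.20 ft³/s
w_8 = (20.4 − 14.1)/2 = 3.15 ft; q_8 = 1.42 × 1.45 × 3.15 = 6.486 ft³/s
Q = Σ qᵢ = 121.8 ft³/s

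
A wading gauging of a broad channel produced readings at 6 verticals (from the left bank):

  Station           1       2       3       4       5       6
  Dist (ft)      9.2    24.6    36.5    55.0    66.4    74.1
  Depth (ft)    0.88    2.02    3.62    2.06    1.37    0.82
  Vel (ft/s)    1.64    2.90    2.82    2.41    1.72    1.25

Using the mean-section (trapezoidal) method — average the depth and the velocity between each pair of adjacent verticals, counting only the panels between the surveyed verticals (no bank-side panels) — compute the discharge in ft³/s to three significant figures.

Panel 1-2: Δb = 15.4 ft, d̄ = (0.88+2.02)/2 = 1.45, v̄ = (1.64+2.90)/2 = 2.27 → q = 15.4×1.45×2.27 = 50.69 ft³/s
Panel 2-3: Δb = 11.9 ft, d̄ = (2.02+3.62)/2 = 2.82, v̄ = (2.90+2.82)/2 = 2.86 → q = 11.9×2.82×2.86 = 95.98 ft³/s
Panel 3-4: Δb = 18.5 ft, d̄ = (3.62+2.06)/2 = 2.84, v̄ = (2.82+2.41)/2 = 2.615 → q = 18.5×2.84×2.615 = 137.4 ft³/s
Panel 4-5: Δb = 11.4 ft, d̄ = (2.06+1.37)/2 = 1.715, v̄ = (2.41+1.72)/2 = 2.065 → q = 11.4×1.715×2.065 = 40.37 ft³/s
Panel 5-6: Δb = 7.7 ft, d̄ = (1.37+0.82)/2 = 1.095, v̄ = (1.72+1.25)/2 = 1.485 → q = 7.7×1.095×1.485 = 12.52 ft³/s
Q = Σ q = 337.0 ft³/s

337 ft³/s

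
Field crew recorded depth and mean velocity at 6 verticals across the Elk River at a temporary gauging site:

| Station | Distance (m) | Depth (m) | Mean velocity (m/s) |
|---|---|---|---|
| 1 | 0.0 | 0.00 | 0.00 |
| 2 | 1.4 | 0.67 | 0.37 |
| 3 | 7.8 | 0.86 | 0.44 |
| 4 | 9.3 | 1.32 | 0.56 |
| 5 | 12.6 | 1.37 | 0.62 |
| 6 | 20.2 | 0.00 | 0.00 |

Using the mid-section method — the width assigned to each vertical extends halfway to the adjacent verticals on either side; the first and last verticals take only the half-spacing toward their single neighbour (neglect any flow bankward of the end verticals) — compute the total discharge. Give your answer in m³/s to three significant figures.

8.86 m³/s

w_2 = (7.8 − 0.0)/2 = 3.9 m; q_2 = 0.37 × 0.67 × 3.9 = 0.9668 m³/s
w_3 = (9.3 − 1.4)/2 = 3.95 m; q_3 = 0.44 × 0.86 × 3.95 = 1.495 m³/s
w_4 = (12.6 − 7.8)/2 = 2.4 m; q_4 = 0.56 × 1.32 × 2.4 = 1.774 m³/s
w_5 = (20.2 − 9.3)/2 = 5.45 m; q_5 = 0.62 × 1.37 × 5.45 = 4.629 m³/s
Stations 1, 6 contribute zero (depth or velocity is 0).
Q = Σ qᵢ = 8.865 m³/s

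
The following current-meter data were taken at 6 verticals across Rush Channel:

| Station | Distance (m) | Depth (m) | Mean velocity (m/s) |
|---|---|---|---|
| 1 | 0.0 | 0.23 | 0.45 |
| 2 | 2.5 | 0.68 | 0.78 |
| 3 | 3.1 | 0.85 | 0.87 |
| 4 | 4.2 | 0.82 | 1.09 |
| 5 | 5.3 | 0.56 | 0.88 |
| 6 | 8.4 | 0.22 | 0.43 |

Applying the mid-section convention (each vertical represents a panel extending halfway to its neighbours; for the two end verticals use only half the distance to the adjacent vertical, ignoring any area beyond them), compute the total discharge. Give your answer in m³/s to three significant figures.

3.74 m³/s

w_1 = (2.5 − 0.0)/2 = 1.25 m; q_1 = 0.45 × 0.23 × 1.25 = 0.1294 m³/s
w_2 = (3.1 − 0.0)/2 = 1.55 m; q_2 = 0.78 × 0.68 × 1.55 = 0.8221 m³/s
w_3 = (4.2 − 2.5)/2 = 0.85 m; q_3 = 0.87 × 0.85 × 0.85 = 0.6286 m³/s
w_4 = (5.3 − 3.1)/2 = 1.1 m; q_4 = 1.09 × 0.82 × 1.1 = 0.9832 m³/s
w_5 = (8.4 − 4.2)/2 = 2.1 m; q_5 = 0.88 × 0.56 × 2.1 = 1.035 m³/s
w_6 = (8.4 − 5.3)/2 = 1.55 m; q_6 = 0.43 × 0.22 × 1.55 = 0.1466 m³/s
Q = Σ qᵢ = 3.745 m³/s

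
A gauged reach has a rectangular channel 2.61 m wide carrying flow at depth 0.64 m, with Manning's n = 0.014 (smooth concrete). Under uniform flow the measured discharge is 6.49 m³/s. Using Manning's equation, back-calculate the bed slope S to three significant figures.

0.00913

A = b·y = 2.61 × 0.64 = 1.670 m²
P = b + 2y = 2.61 + 2×0.64 = 3.890 m
R = A/P = 1.670/3.890 = 0.4294 m
S = (Q·n / (1·A·R^(2/3)))² = (6.49×0.014 / (1×1.670×0.5692))² = 0.009133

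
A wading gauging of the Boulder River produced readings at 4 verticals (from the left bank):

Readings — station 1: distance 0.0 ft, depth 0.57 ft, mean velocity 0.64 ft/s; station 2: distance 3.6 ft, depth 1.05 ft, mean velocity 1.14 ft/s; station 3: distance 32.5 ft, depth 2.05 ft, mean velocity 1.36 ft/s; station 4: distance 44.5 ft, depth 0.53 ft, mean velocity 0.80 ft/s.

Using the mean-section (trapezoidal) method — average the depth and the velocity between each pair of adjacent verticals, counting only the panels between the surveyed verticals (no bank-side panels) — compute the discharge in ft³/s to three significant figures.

Panel 1-2: Δb = 3.6 ft, d̄ = (0.57+1.05)/2 = 0.81, v̄ = (0.64+1.14)/2 = 0.89 → q = 3.6×0.81×0.89 = 2.595 ft³/s
Panel 2-3: Δb = 28.9 ft, d̄ = (1.05+2.05)/2 = 1.55, v̄ = (1.14+1.36)/2 = 1.25 → q = 28.9×1.55×1.25 = 55.99 ft³/s
Panel 3-4: Δb = 12 ft, d̄ = (2.05+0.53)/2 = 1.29, v̄ = (1.36+0.80)/2 = 1.08 → q = 12×1.29×1.08 = 16.72 ft³/s
Q = Σ q = 75.31 ft³/s

75.3 ft³/s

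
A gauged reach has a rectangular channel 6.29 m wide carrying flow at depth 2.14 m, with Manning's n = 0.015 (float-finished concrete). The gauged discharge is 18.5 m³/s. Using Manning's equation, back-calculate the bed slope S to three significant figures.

0.000308

A = b·y = 6.29 × 2.14 = 13.46 m²
P = b + 2y = 6.29 + 2×2.14 = 10.57 m
R = A/P = 13.46/10.57 = 1.273 m
S = (Q·n / (1·A·R^(2/3)))² = (18.5×0.015 / (1×13.46×1.175))² = 0.0003079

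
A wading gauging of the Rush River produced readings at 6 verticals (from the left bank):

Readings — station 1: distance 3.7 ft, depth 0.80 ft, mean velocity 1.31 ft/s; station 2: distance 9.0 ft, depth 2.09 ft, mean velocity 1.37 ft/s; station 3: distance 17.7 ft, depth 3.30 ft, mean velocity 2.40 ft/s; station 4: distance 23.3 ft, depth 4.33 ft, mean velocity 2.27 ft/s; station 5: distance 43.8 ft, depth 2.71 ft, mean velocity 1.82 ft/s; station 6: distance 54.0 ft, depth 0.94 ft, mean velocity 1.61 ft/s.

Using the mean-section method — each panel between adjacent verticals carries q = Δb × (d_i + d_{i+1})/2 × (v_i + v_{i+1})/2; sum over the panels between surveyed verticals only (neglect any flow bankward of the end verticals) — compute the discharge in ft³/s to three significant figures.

284 ft³/s

Panel 1-2: Δb = 5.3 ft, d̄ = (0.80+2.09)/2 = 1.445, v̄ = (1.31+1.37)/2 = 1.34 → q = 5.3×1.445×1.34 = 10.26 ft³/s
Panel 2-3: Δb = 8.7 ft, d̄ = (2.09+3.30)/2 = 2.695, v̄ = (1.37+2.40)/2 = 1.885 → q = 8.7×2.695×1.885 = 44.20 ft³/s
Panel 3-4: Δb = 5.6 ft, d̄ = (3.30+4.33)/2 = 3.815, v̄ = (2.40+2.27)/2 = 2.335 → q = 5.6×3.815×2.335 = 49.88 ft³/s
Panel 4-5: Δb = 20.5 ft, d̄ = (4.33+2.71)/2 = 3.52, v̄ = (2.27+1.82)/2 = 2.045 → q = 20.5×3.52×2.045 = 147.6 ft³/s
Panel 5-6: Δb = 10.2 ft, d̄ = (2.71+0.94)/2 = 1.825, v̄ = (1.82+1.61)/2 = 1.715 → q = 10.2×1.825×1.715 = 31.92 ft³/s
Q = Σ q = 283.8 ft³/s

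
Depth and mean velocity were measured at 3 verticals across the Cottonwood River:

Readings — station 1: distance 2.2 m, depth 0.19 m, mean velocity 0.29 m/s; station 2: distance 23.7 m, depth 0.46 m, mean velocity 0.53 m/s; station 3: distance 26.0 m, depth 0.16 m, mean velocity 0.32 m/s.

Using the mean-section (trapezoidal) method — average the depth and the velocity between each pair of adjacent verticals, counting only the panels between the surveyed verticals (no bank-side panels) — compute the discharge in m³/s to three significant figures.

3.17 m³/s

Panel 1-2: Δb = 21.5 m, d̄ = (0.19+0.46)/2 = 0.325, v̄ = (0.29+0.53)/2 = 0.41 → q = 21.5×0.325×0.41 = 2.865 m³/s
Panel 2-3: Δb = 2.3 m, d̄ = (0.46+0.16)/2 = 0.31, v̄ = (0.53+0.32)/2 = 0.425 → q = 2.3×0.31×0.425 = 0.3030 m³/s
Q = Σ q = 3.168 m³/s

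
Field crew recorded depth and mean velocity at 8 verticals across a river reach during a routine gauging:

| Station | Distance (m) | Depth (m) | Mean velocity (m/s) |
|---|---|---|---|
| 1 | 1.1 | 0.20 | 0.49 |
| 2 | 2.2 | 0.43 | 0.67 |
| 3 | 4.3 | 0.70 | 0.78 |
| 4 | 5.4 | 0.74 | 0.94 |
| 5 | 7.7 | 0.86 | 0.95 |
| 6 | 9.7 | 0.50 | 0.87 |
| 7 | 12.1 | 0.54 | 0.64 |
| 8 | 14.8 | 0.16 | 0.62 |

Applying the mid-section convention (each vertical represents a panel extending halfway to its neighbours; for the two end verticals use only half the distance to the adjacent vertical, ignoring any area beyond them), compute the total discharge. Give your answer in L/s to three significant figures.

w_1 = (2.2 − 1.1)/2 = 0.55 m; q_1 = 0.49 × 0.20 × 0.55 = 0.05390 m³/s
w_2 = (4.3 − 1.1)/2 = 1.6 m; q_2 = 0.67 × 0.43 × 1.6 = 0.4610 m³/s
w_3 = (5.4 − 2.2)/2 = 1.6 m; q_3 = 0.78 × 0.70 × 1.6 = 0.8736 m³/s
w_4 = (7.7 − 4.3)/2 = 1.7 m; q_4 = 0.94 × 0.74 × 1.7 = 1.183 m³/s
w_5 = (9.7 − 5.4)/2 = 2.15 m; q_5 = 0.95 × 0.86 × 2.15 = 1.757 m³/s
w_6 = (12.1 − 7.7)/2 = 2.2 m; q_6 = 0.87 × 0.50 × 2.2 = 0.9570 m³/s
w_7 = (14.8 − 9.7)/2 = 2.55 m; q_7 = 0.64 × 0.54 × 2.55 = 0.8813 m³/s
w_8 = (14.8 − 12.1)/2 = 1.35 m; q_8 = 0.62 × 0.16 × 1.35 = 0.1339 m³/s
Q = Σ qᵢ = 6.300 m³/s
= 6.300 × 1000 = 6300 L/s

6300 L/s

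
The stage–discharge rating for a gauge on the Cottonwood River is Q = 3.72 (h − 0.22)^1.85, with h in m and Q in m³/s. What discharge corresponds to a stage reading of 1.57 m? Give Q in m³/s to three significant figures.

6.48 m³/s

Q = 3.72 × (1.57 − 0.22)^1.85 = 3.72 × 1.35^1.85 = 6.481 m³/s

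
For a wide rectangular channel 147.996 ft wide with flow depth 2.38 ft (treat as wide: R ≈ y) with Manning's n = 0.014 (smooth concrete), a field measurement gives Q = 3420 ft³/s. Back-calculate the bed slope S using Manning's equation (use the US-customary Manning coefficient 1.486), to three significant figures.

0.00263

A = b·y = 147.996 × 2.38 = 352.2 ft²
Wide channel: R ≈ y = 2.38 ft
S = (Q·n / (1.486·A·R^(2/3)))² = (3420×0.014 / (1.486×352.2×1.783))² = 0.002633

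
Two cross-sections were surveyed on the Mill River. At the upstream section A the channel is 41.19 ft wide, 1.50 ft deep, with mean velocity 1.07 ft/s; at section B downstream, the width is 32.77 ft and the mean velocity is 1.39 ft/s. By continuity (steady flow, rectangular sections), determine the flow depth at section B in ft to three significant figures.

Q = A₁V₁ = (41.19×1.50) × 1.07 = 66.11 ft³/s
d₂ = Q/(b₂ V₂) = 66.11/(32.77×1.39) = 1.451 ft

1.45 ft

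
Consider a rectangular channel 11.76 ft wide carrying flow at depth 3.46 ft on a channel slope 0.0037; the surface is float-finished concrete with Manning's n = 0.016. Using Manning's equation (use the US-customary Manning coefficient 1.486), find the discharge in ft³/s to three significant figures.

A = b·y = 11.76 × 3.46 = 40.69 ft²
P = b + 2y = 11.76 + 2×3.46 = 18.68 ft
R = A/P = 40.69/18.68 = 2.178 ft
Q = (1.486/n)·A·R^(2/3)·S^(1/2) = (1.486/0.016) × 40.69 × 2.178^(2/3) × 0.0037^(1/2) = 386.3 ft³/s

386 ft³/s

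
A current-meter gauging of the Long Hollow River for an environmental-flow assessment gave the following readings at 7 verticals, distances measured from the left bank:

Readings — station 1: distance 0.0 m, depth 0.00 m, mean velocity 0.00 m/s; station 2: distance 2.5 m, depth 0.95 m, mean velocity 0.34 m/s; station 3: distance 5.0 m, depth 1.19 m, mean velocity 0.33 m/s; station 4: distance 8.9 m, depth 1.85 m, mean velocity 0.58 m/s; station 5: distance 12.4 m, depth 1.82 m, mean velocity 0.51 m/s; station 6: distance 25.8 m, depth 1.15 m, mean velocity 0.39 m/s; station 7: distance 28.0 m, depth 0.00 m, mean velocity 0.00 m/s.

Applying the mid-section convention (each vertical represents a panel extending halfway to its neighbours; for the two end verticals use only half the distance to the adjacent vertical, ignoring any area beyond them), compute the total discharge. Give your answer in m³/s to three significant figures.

17.4 m³/s

w_2 = (5.0 − 0.0)/2 = 2.5 m; q_2 = 0.34 × 0.95 × 2.5 = 0.8075 m³/s
w_3 = (8.9 − 2.5)/2 = 3.2 m; q_3 = 0.33 × 1.19 × 3.2 = 1.257 m³/s
w_4 = (12.4 − 5.0)/2 = 3.7 m; q_4 = 0.58 × 1.85 × 3.7 = 3.970 m³/s
w_5 = (25.8 − 8.9)/2 = 8.45 m; q_5 = 0.51 × 1.82 × 8.45 = 7.843 m³/s
w_6 = (28.0 − 12.4)/2 = 7.8 m; q_6 = 0.39 × 1.15 × 7.8 = 3.498 m³/s
Stations 1, 7 contribute zero (depth or velocity is 0).
Q = Σ qᵢ = 17.38 m³/s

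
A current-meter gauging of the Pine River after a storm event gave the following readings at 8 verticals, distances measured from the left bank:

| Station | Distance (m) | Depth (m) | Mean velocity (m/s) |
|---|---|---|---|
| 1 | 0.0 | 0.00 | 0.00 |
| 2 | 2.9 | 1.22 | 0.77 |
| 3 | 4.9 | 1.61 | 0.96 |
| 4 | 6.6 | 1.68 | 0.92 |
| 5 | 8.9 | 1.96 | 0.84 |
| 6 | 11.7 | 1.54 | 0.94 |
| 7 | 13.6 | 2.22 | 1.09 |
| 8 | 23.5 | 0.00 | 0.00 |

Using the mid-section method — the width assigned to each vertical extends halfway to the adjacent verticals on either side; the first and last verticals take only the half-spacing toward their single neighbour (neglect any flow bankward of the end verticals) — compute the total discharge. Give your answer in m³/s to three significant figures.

30.1 m³/s

w_2 = (4.9 − 0.0)/2 = 2.45 m; q_2 = 0.77 × 1.22 × 2.45 = 2.302 m³/s
w_3 = (6.6 − 2.9)/2 = 1.85 m; q_3 = 0.96 × 1.61 × 1.85 = 2.859 m³/s
w_4 = (8.9 − 4.9)/2 = 2 m; q_4 = 0.92 × 1.68 × 2 = 3.091 m³/s
w_5 = (11.7 − 6.6)/2 = 2.55 m; q_5 = 0.84 × 1.96 × 2.55 = 4.198 m³/s
w_6 = (13.6 − 8.9)/2 = 2.35 m; q_6 = 0.94 × 1.54 × 2.35 = 3.402 m³/s
w_7 = (23.5 − 11.7)/2 = 5.9 m; q_7 = 1.09 × 2.22 × 5.9 = 14.28 m³/s
Stations 1, 8 contribute zero (depth or velocity is 0).
Q = Σ qᵢ = 30.13 m³/s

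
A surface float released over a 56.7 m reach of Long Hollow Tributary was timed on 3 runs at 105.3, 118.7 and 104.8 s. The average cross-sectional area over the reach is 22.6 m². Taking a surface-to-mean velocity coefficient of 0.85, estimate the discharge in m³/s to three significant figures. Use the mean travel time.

9.94 m³/s

t̄ = (105.3 + 118.7 + 104.8) / 3 = 109.6 s
v_surface = L / t̄ = 56.7 / 109.6 = 0.5173 m/s
v_mean = 0.85 × 0.5173 = 0.4397 m/s
Q = A × v_mean = 22.6 × 0.4397 = 9.938 m³/s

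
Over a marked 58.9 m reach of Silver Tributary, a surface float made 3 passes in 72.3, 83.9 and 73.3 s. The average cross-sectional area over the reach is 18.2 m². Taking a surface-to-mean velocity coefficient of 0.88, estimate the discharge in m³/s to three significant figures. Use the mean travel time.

12.3 m³/s

t̄ = (72.3 + 83.9 + 73.3) / 3 = 76.5 s
v_surface = L / t̄ = 58.9 / 76.5 = 0.7699 m/s
v_mean = 0.88 × 0.7699 = 0.6775 m/s
Q = A × v_mean = 18.2 × 0.6775 = 12.33 m³/s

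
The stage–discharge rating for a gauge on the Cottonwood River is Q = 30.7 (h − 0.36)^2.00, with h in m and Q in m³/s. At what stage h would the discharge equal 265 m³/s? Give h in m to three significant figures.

3.30 m

h − h₀ = (Q/C)^(1/b) = (265/30.7)^(1/2.00) = 2.938 m
h = 0.36 + 2.938 = 3.298 m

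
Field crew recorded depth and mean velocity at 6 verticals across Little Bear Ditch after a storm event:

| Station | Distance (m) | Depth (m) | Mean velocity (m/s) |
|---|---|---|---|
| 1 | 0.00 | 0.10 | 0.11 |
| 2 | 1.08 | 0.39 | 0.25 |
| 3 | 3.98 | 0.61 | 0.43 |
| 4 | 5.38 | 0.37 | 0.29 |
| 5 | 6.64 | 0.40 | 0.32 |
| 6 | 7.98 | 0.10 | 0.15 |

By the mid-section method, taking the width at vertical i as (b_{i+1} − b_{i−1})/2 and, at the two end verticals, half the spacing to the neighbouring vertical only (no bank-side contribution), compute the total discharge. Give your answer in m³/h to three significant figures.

w_1 = (1.08 − 0.00)/2 = 0.54 m; q_1 = 0.11 × 0.10 × 0.54 = 0.005940 m³/s
w_2 = (3.98 − 0.00)/2 = 1.99 m; q_2 = 0.25 × 0.39 × 1.99 = 0.1940 m³/s
w_3 = (5.38 − 1.08)/2 = 2.15 m; q_3 = 0.43 × 0.61 × 2.15 = 0.5639 m³/s
w_4 = (6.64 − 3.98)/2 = 1.33 m; q_4 = 0.29 × 0.37 × 1.33 = 0.1427 m³/s
w_5 = (7.98 − 5.38)/2 = 1.3 m; q_5 = 0.32 × 0.40 × 1.3 = 0.1664 m³/s
w_6 = (7.98 − 6.64)/2 = 0.67 m; q_6 = 0.15 × 0.10 × 0.67 = 0.01005 m³/s
Q = Σ qᵢ = 1.083 m³/s
= 1.083 × 3600 = 3899 m³/h

3900 m³/h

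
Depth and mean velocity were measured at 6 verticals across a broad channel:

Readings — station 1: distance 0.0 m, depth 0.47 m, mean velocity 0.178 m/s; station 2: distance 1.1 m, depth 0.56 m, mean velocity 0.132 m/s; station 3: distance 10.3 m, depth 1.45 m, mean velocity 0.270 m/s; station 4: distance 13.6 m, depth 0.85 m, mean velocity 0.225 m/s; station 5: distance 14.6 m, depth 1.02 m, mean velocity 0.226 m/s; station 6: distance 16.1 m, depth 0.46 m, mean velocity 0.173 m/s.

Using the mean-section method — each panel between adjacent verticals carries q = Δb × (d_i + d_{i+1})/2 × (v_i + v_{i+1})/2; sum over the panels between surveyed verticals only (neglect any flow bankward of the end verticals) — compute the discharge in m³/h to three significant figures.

11900 m³/h

Panel 1-2: Δb = 1.1 m, d̄ = (0.47+0.56)/2 = 0.515, v̄ = (0.178+0.132)/2 = 0.155 → q = 1.1×0.515×0.155 = 0.08781 m³/s
Panel 2-3: Δb = 9.2 m, d̄ = (0.56+1.45)/2 = 1.005, v̄ = (0.132+0.270)/2 = 0.201 → q = 9.2×1.005×0.201 = 1.858 m³/s
Panel 3-4: Δb = 3.3 m, d̄ = (1.45+0.85)/2 = 1.15, v̄ = (0.270+0.225)/2 = 0.2475 → q = 3.3×1.15×0.2475 = 0.9393 m³/s
Panel 4-5: Δb = 1 m, d̄ = (0.85+1.02)/2 = 0.935, v̄ = (0.225+0.226)/2 = 0.2255 → q = 1×0.935×0.2255 = 0.2108 m³/s
Panel 5-6: Δb = 1.5 m, d̄ = (1.02+0.46)/2 = 0.74, v̄ = (0.226+0.173)/2 = 0.1995 → q = 1.5×0.74×0.1995 = 0.2214 m³/s
Q = Σ q = 3.318 m³/s
= 3.318 × 3600 = 11940 m³/h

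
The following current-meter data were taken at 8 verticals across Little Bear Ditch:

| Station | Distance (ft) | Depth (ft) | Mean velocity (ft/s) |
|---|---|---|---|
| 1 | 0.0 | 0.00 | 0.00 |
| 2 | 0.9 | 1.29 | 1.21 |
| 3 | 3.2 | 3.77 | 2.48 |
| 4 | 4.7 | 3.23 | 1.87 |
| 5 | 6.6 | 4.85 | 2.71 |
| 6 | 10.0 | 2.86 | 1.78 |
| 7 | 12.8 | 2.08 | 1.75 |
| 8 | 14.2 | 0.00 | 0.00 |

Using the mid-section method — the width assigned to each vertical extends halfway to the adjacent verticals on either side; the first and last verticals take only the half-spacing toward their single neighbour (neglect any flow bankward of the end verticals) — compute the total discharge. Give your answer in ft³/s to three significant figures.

w_2 = (3.2 − 0.0)/2 = 1.6 ft; q_2 = 1.21 × 1.29 × 1.6 = 2.497 ft³/s
w_3 = (4.7 − 0.9)/2 = 1.9 ft; q_3 = 2.48 × 3.77 × 1.9 = 17.76 ft³/s
w_4 = (6.6 − 3.2)/2 = 1.7 ft; q_4 = 1.87 × 3.23 × 1.7 = 10.27 ft³/s
w_5 = (10.0 − 4.7)/2 = 2.65 ft; q_5 = 2.71 × 4.85 × 2.65 = 34.83 ft³/s
w_6 = (12.8 − 6.6)/2 = 3.1 ft; q_6 = 1.78 × 2.86 × 3.1 = 15.78 ft³/s
w_7 = (14.2 − 10.0)/2 = 2.1 ft; q_7 = 1.75 × 2.08 × 2.1 = 7.644 ft³/s
Stations 1, 8 contribute zero (depth or velocity is 0).
Q = Σ qᵢ = 88.79 ft³/s

88.8 ft³/s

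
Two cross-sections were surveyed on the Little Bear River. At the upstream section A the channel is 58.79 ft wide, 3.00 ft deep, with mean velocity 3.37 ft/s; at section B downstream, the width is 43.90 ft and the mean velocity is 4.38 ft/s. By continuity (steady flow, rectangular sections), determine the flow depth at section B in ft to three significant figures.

Q = A₁V₁ = (58.79×3.00) × 3.37 = 594.4 ft³/s
d₂ = Q/(b₂ V₂) = 594.4/(43.90×4.38) = 3.091 ft

3.09 ft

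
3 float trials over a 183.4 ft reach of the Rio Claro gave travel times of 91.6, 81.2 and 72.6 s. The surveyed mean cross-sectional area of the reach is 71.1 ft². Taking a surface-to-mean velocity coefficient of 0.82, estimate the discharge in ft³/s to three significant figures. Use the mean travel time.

131 ft³/s

t̄ = (91.6 + 81.2 + 72.6) / 3 = 81.8 s
v_surface = L / t̄ = 183.4 / 81.8 = 2.242 ft/s
v_mean = 0.82 × 2.242 = 1.838 ft/s
Q = A × v_mean = 71.1 × 1.838 = 130.7 ft³/s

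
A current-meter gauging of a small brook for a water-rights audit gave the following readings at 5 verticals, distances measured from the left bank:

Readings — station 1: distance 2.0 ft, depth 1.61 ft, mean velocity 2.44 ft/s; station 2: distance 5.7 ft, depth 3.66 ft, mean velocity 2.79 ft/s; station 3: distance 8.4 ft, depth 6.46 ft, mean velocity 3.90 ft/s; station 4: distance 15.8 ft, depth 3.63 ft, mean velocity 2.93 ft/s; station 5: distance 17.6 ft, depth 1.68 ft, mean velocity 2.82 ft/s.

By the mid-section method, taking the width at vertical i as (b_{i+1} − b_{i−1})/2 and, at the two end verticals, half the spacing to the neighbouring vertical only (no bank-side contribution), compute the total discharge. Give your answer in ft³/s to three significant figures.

w_1 = (5.7 − 2.0)/2 = 1.85 ft; q_1 = 2.44 × 1.61 × 1.85 = 7.268 ft³/s
w_2 = (8.4 − 2.0)/2 = 3.2 ft; q_2 = 2.79 × 3.66 × 3.2 = 32.68 ft³/s
w_3 = (15.8 − 5.7)/2 = 5.05 ft; q_3 = 3.90 × 6.46 × 5.05 = 127.2 ft³/s
w_4 = (17.6 − 8.4)/2 = 4.6 ft; q_4 = 2.93 × 3.63 × 4.6 = 48.93 ft³/s
w_5 = (17.6 − 15.8)/2 = 0.9 ft; q_5 = 2.82 × 1.68 × 0.9 = 4.264 ft³/s
Q = Σ qᵢ = 220.4 ft³/s

220 ft³/s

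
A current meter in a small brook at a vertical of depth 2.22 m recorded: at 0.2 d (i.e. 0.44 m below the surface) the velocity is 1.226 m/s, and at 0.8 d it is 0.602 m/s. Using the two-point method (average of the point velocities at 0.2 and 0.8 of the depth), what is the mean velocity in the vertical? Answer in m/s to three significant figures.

0.914 m/s

v̄ = (1.226 + 0.602) / 2 = 0.9140 m/s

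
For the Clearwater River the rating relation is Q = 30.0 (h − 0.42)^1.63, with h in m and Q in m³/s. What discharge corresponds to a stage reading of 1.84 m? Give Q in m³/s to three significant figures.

53.1 m³/s

Q = 30.0 × (1.84 − 0.42)^1.63 = 30.0 × 1.42^1.63 = 53.13 m³/s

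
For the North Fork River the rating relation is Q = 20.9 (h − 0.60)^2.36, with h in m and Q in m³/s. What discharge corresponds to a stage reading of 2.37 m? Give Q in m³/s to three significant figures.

80.4 m³/s

Q = 20.9 × (2.37 − 0.60)^2.36 = 20.9 × 1.77^2.36 = 80.42 m³/s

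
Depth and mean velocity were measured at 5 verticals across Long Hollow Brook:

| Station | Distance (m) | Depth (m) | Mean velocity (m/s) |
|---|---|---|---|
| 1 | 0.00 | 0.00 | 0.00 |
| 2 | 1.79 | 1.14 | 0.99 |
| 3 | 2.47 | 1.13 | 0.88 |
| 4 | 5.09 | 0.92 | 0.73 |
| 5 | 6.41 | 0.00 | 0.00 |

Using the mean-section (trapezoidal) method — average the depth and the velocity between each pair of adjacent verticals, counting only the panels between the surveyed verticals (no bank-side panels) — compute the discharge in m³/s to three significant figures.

3.61 m³/s

Panel 1-2: Δb = 1.79 m, d̄ = (0.00+1.14)/2 = 0.57, v̄ = (0.00+0.99)/2 = 0.495 → q = 1.79×0.57×0.495 = 0.5050 m³/s
Panel 2-3: Δb = 0.68 m, d̄ = (1.14+1.13)/2 = 1.135, v̄ = (0.99+0.88)/2 = 0.935 → q = 0.68×1.135×0.935 = 0.7216 m³/s
Panel 3-4: Δb = 2.62 m, d̄ = (1.13+0.92)/2 = 1.025, v̄ = (0.88+0.73)/2 = 0.805 → q = 2.62×1.025×0.805 = 2.162 m³/s
Panel 4-5: Δb = 1.32 m, d̄ = (0.92+0.00)/2 = 0.46, v̄ = (0.73+0.00)/2 = 0.365 → q = 1.32×0.46×0.365 = 0.2216 m³/s
Q = Σ q = 3.610 m³/s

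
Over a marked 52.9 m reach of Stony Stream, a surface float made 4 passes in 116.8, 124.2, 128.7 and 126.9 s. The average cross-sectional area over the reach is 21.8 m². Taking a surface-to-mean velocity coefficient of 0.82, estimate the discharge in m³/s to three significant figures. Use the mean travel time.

7.62 m³/s

t̄ = (116.8 + 124.2 + 128.7 + 126.9) / 4 = 124.15 s
v_surface = L / t̄ = 52.9 / 124.15 = 0.4261 m/s
v_mean = 0.82 × 0.4261 = 0.3494 m/s
Q = A × v_mean = 21.8 × 0.3494 = 7.617 m³/s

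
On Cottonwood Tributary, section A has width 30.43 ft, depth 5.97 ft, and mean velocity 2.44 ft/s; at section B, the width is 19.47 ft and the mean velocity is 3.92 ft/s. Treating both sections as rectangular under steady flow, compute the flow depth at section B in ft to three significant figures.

5.81 ft

Q = A₁V₁ = (30.43×5.97) × 2.44 = 443.3 ft³/s
d₂ = Q/(b₂ V₂) = 443.3/(19.47×3.92) = 5.808 ft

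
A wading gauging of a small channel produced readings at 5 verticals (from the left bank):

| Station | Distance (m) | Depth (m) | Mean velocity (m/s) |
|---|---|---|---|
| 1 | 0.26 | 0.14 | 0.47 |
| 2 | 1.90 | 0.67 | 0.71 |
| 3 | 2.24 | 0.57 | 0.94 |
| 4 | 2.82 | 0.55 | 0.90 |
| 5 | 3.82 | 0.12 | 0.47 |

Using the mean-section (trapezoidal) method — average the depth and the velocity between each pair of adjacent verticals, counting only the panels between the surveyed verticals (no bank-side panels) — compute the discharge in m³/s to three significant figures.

Panel 1-2: Δb = 1.64 m, d̄ = (0.14+0.67)/2 = 0.405, v̄ = (0.47+0.71)/2 = 0.59 → q = 1.64×0.405×0.59 = 0.3919 m³/s
Panel 2-3: Δb = 0.34 m, d̄ = (0.67+0.57)/2 = 0.62, v̄ = (0.71+0.94)/2 = 0.825 → q = 0.34×0.62×0.825 = 0.1739 m³/s
Panel 3-4: Δb = 0.58 m, d̄ = (0.57+0.55)/2 = 0.56, v̄ = (0.94+0.90)/2 = 0.92 → q = 0.58×0.56×0.92 = 0.2988 m³/s
Panel 4-5: Δb = 1 m, d̄ = (0.55+0.12)/2 = 0.335, v̄ = (0.90+0.47)/2 = 0.685 → q = 1×0.335×0.685 = 0.2295 m³/s
Q = Σ q = 1.094 m³/s

1.09 m³/s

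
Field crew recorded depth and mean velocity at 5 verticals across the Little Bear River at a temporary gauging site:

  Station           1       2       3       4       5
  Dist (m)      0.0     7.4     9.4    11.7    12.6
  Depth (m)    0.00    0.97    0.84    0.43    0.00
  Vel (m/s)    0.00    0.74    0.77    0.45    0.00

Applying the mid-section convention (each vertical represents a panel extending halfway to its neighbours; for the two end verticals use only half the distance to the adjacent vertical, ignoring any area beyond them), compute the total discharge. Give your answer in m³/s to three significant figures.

w_2 = (9.4 − 0.0)/2 = 4.7 m; q_2 = 0.74 × 0.97 × 4.7 = 3.374 m³/s
w_3 = (11.7 − 7.4)/2 = 2.15 m; q_3 = 0.77 × 0.84 × 2.15 = 1.391 m³/s
w_4 = (12.6 − 9.4)/2 = 1.6 m; q_4 = 0.45 × 0.43 × 1.6 = 0.3096 m³/s
Stations 1, 5 contribute zero (depth or velocity is 0).
Q = Σ qᵢ = 5.074 m³/s

5.07 m³/s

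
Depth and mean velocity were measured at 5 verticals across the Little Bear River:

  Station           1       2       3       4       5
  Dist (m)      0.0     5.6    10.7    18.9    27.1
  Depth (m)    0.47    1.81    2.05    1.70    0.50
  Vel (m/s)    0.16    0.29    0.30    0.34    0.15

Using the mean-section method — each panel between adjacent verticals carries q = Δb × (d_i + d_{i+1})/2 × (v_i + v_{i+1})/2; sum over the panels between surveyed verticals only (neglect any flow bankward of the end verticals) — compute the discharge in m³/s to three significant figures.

11.5 m³/s

Panel 1-2: Δb = 5.6 m, d̄ = (0.47+1.81)/2 = 1.14, v̄ = (0.16+0.29)/2 = 0.225 → q = 5.6×1.14×0.225 = 1.436 m³/s
Panel 2-3: Δb = 5.1 m, d̄ = (1.81+2.05)/2 = 1.93, v̄ = (0.29+0.30)/2 = 0.295 → q = 5.1×1.93×0.295 = 2.904 m³/s
Panel 3-4: Δb = 8.2 m, d̄ = (2.05+1.70)/2 = 1.875, v̄ = (0.30+0.34)/2 = 0.32 → q = 8.2×1.875×0.32 = 4.920 m³/s
Panel 4-5: Δb = 8.2 m, d̄ = (1.70+0.50)/2 = 1.1, v̄ = (0.34+0.15)/2 = 0.245 → q = 8.2×1.1×0.245 = 2.210 m³/s
Q = Σ q = 11.47 m³/s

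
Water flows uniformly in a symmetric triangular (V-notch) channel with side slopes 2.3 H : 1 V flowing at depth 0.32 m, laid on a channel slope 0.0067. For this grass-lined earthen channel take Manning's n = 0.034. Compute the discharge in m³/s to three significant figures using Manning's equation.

0.158 m³/s

A = z·y² = 2.3×0.32² = 0.2355 m²
P = 2y√(1+z²) = 2×0.32×√(1+2.3²) = 1.605 m
R = A/P = 0.2355/1.605 = 0.1467 m
Q = (1/n)·A·R^(2/3)·S^(1/2) = (1/0.034) × 0.2355 × 0.1467^(2/3) × 0.0067^(1/2) = 0.1577 m³/s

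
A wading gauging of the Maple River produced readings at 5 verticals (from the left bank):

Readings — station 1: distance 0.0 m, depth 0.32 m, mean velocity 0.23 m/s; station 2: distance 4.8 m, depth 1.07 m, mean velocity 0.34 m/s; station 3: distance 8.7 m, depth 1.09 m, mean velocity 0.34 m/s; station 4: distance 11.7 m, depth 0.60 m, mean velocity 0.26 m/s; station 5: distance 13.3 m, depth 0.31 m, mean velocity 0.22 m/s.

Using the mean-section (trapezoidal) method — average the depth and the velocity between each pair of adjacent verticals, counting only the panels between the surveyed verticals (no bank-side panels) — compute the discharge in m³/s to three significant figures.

3.32 m³/s

Panel 1-2: Δb = 4.8 m, d̄ = (0.32+1.07)/2 = 0.695, v̄ = (0.23+0.34)/2 = 0.285 → q = 4.8×0.695×0.285 = 0.9508 m³/s
Panel 2-3: Δb = 3.9 m, d̄ = (1.07+1.09)/2 = 1.08, v̄ = (0.34+0.34)/2 = 0.34 → q = 3.9×1.08×0.34 = 1.432 m³/s
Panel 3-4: Δb = 3 m, d̄ = (1.09+0.60)/2 = 0.845, v̄ = (0.34+0.26)/2 = 0.3 → q = 3×0.845×0.3 = 0.7605 m³/s
Panel 4-5: Δb = 1.6 m, d̄ = (0.60+0.31)/2 = 0.455, v̄ = (0.26+0.22)/2 = 0.24 → q = 1.6×0.455×0.24 = 0.1747 m³/s
Q = Σ q = 3.318 m³/s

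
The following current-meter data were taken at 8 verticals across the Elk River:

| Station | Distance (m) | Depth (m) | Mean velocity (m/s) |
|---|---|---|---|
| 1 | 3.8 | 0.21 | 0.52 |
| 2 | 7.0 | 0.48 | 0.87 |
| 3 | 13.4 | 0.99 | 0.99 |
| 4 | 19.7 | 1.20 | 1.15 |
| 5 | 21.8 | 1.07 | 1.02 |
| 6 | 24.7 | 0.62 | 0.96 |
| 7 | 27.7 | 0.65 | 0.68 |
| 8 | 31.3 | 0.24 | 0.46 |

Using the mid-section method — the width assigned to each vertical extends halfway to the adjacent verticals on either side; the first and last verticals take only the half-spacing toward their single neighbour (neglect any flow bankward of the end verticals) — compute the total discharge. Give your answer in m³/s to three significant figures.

w_1 = (7.0 − 3.8)/2 = 1.6 m; q_1 = 0.52 × 0.21 × 1.6 = 0.1747 m³/s
w_2 = (13.4 − 3.8)/2 = 4.8 m; q_2 = 0.87 × 0.48 × 4.8 = 2.004 m³/s
w_3 = (19.7 − 7.0)/2 = 6.35 m; q_3 = 0.99 × 0.99 × 6.35 = 6.224 m³/s
w_4 = (21.8 − 13.4)/2 = 4.2 m; q_4 = 1.15 × 1.20 × 4.2 = 5.796 m³/s
w_5 = (24.7 − 19.7)/2 = 2.5 m; q_5 = 1.02 × 1.07 × 2.5 = 2.729 m³/s
w_6 = (27.7 − 21.8)/2 = 2.95 m; q_6 = 0.96 × 0.62 × 2.95 = 1.756 m³/s
w_7 = (31.3 − 24.7)/2 = 3.3 m; q_7 = 0.68 × 0.65 × 3.3 = 1.459 m³/s
w_8 = (31.3 − 27.7)/2 = 1.8 m; q_8 = 0.46 × 0.24 × 1.8 = 0.1987 m³/s
Q = Σ qᵢ = 20.34 m³/s

20.3 m³/s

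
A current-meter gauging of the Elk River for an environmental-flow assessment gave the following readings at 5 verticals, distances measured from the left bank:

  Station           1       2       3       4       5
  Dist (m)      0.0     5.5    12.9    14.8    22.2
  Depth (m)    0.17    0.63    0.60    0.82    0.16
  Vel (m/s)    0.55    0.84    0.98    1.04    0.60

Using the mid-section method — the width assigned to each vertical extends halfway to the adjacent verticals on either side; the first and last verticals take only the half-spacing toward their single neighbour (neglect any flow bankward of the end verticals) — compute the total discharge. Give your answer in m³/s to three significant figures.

w_1 = (5.5 − 0.0)/2 = 2.75 m; q_1 = 0.55 × 0.17 × 2.75 = 0.2571 m³/s
w_2 = (12.9 − 0.0)/2 = 6.45 m; q_2 = 0.84 × 0.63 × 6.45 = 3.413 m³/s
w_3 = (14.8 − 5.5)/2 = 4.65 m; q_3 = 0.98 × 0.60 × 4.65 = 2.734 m³/s
w_4 = (22.2 − 12.9)/2 = 4.65 m; q_4 = 1.04 × 0.82 × 4.65 = 3.966 m³/s
w_5 = (22.2 − 14.8)/2 = 3.7 m; q_5 = 0.60 × 0.16 × 3.7 = 0.3552 m³/s
Q = Σ qᵢ = 10.73 m³/s

10.7 m³/s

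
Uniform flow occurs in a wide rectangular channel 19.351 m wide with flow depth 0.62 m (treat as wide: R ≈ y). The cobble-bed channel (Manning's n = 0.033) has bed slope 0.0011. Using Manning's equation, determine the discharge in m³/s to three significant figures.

A = b·y = 19.351 × 0.62 = 12.00 m²
Wide channel: R ≈ y = 0.62 m
Q = (1/n)·A·R^(2/3)·S^(1/2) = (1/0.033) × 12.00 × 0.6200^(2/3) × 0.0011^(1/2) = 8.767 m³/s

8.77 m³/s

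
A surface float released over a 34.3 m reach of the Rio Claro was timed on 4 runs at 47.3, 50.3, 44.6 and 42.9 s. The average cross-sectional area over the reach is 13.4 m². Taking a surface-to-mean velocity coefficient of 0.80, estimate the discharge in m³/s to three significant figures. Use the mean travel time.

t̄ = (47.3 + 50.3 + 44.6 + 42.9) / 4 = 46.275 s
v_surface = L / t̄ = 34.3 / 46.275 = 0.7412 m/s
v_mean = 0.80 × 0.7412 = 0.5930 m/s
Q = A × v_mean = 13.4 × 0.5930 = 7.946 m³/s

7.95 m³/s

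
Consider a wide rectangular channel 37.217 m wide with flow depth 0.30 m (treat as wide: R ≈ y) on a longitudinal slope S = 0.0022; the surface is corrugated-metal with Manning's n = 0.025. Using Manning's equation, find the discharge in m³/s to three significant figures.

A = b·y = 37.217 × 0.30 = 11.17 m²
Wide channel: R ≈ y = 0.30 m
Q = (1/n)·A·R^(2/3)·S^(1/2) = (1/0.025) × 11.17 × 0.3000^(2/3) × 0.0022^(1/2) = 9.387 m³/s

9.39 m³/s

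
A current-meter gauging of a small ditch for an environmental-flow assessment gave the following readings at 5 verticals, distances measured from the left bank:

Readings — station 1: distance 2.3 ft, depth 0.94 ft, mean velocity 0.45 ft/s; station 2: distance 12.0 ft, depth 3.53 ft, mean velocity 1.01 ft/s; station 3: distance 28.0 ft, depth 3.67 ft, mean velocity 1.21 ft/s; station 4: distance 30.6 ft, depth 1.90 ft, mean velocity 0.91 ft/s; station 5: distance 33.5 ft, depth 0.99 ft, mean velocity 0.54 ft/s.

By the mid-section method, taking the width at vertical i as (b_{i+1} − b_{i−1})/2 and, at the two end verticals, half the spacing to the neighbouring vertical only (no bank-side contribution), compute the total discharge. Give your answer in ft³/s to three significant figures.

94.7 ft³/s

w_1 = (12.0 − 2.3)/2 = 4.85 ft; q_1 = 0.45 × 0.94 × 4.85 = 2.052 ft³/s
w_2 = (28.0 − 2.3)/2 = 12.85 ft; q_2 = 1.01 × 3.53 × 12.85 = 45.81 ft³/s
w_3 = (30.6 − 12.0)/2 = 9.3 ft; q_3 = 1.21 × 3.67 × 9.3 = 41.30 ft³/s
w_4 = (33.5 − 28.0)/2 = 2.75 ft; q_4 = 0.91 × 1.90 × 2.75 = 4.755 ft³/s
w_5 = (33.5 − 30.6)/2 = 1.45 ft; q_5 = 0.54 × 0.99 × 1.45 = 0.7752 ft³/s
Q = Σ qᵢ = 94.69 ft³/s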